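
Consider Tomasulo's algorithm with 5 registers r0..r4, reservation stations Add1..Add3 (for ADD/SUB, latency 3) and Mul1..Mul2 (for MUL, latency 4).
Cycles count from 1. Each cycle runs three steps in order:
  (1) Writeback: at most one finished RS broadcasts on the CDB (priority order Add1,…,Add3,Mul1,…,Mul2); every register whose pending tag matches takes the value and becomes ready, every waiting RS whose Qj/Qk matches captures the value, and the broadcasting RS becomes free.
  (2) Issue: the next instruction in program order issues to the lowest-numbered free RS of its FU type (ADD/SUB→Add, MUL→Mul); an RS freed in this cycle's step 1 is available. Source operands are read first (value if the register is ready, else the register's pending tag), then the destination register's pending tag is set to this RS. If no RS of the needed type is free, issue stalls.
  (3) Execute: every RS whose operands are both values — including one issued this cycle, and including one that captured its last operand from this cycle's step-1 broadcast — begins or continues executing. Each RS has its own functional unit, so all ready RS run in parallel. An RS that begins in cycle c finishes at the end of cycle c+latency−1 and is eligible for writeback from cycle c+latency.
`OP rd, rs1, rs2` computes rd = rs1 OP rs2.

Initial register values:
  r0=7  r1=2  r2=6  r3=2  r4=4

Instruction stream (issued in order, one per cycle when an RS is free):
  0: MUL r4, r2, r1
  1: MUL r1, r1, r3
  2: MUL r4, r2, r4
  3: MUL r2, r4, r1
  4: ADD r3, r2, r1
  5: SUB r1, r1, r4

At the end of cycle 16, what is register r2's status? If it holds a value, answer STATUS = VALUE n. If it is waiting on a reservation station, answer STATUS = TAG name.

c1: issue MUL r4<-Mul1 | r0:7,r1:2,r2:6,r3:2,r4:Mul1
c2: issue MUL r1<-Mul2 | r0:7,r1:Mul2,r2:6,r3:2,r4:Mul1
c3: stall | r0:7,r1:Mul2,r2:6,r3:2,r4:Mul1
c4: stall | r0:7,r1:Mul2,r2:6,r3:2,r4:Mul1
c5: CDB Mul1=12; issue MUL r4<-Mul1 | r0:7,r1:Mul2,r2:6,r3:2,r4:Mul1
c6: CDB Mul2=4; issue MUL r2<-Mul2 | r0:7,r1:4,r2:Mul2,r3:2,r4:Mul1
c7: issue ADD r3<-Add1 | r0:7,r1:4,r2:Mul2,r3:Add1,r4:Mul1
c8: issue SUB r1<-Add2 | r0:7,r1:Add2,r2:Mul2,r3:Add1,r4:Mul1
c9: CDB Mul1=72 | r0:7,r1:Add2,r2:Mul2,r3:Add1,r4:72
c10: - | r0:7,r1:Add2,r2:Mul2,r3:Add1,r4:72
c11: - | r0:7,r1:Add2,r2:Mul2,r3:Add1,r4:72
c12: CDB Add2=-68 | r0:7,r1:-68,r2:Mul2,r3:Add1,r4:72
c13: CDB Mul2=288 | r0:7,r1:-68,r2:288,r3:Add1,r4:72
c14: - | r0:7,r1:-68,r2:288,r3:Add1,r4:72
c15: - | r0:7,r1:-68,r2:288,r3:Add1,r4:72
c16: CDB Add1=292 | r0:7,r1:-68,r2:288,r3:292,r4:72

STATUS = VALUE 288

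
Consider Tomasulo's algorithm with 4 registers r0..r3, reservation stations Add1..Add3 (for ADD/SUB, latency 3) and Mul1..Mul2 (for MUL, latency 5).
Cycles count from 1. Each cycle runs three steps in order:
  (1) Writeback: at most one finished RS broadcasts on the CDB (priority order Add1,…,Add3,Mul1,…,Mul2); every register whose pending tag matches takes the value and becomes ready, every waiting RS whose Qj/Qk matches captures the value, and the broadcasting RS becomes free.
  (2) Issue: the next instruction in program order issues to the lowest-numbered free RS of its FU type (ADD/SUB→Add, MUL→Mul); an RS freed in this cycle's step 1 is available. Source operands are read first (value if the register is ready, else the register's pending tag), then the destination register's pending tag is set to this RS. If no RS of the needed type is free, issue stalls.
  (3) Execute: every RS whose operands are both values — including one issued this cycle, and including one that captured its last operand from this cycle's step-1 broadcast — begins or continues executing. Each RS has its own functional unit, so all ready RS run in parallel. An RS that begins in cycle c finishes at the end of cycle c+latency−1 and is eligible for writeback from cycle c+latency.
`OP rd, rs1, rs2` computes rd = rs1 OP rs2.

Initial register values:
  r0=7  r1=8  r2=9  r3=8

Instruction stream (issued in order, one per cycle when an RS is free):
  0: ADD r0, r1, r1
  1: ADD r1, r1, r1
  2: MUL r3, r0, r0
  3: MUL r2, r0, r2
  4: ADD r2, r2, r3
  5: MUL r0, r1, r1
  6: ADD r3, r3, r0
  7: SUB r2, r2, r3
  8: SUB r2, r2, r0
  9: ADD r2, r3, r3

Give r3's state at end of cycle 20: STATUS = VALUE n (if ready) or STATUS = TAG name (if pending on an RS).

STATUS = VALUE 512

c1: issue ADD r0<-Add1 | r0:Add1,r1:8,r2:9,r3:8
c2: issue ADD r1<-Add2 | r0:Add1,r1:Add2,r2:9,r3:8
c3: issue MUL r3<-Mul1 | r0:Add1,r1:Add2,r2:9,r3:Mul1
c4: CDB Add1=16; issue MUL r2<-Mul2 | r0:16,r1:Add2,r2:Mul2,r3:Mul1
c5: CDB Add2=16; issue ADD r2<-Add1 | r0:16,r1:16,r2:Add1,r3:Mul1
c6: stall | r0:16,r1:16,r2:Add1,r3:Mul1
c7: stall | r0:16,r1:16,r2:Add1,r3:Mul1
c8: stall | r0:16,r1:16,r2:Add1,r3:Mul1
c9: CDB Mul1=256; issue MUL r0<-Mul1 | r0:Mul1,r1:16,r2:Add1,r3:256
c10: CDB Mul2=144; issue ADD r3<-Add2 | r0:Mul1,r1:16,r2:Add1,r3:Add2
c11: issue SUB r2<-Add3 | r0:Mul1,r1:16,r2:Add3,r3:Add2
c12: stall | r0:Mul1,r1:16,r2:Add3,r3:Add2
c13: CDB Add1=400; issue SUB r2<-Add1 | r0:Mul1,r1:16,r2:Add1,r3:Add2
c14: CDB Mul1=256; stall | r0:256,r1:16,r2:Add1,r3:Add2
c15: stall | r0:256,r1:16,r2:Add1,r3:Add2
c16: stall | r0:256,r1:16,r2:Add1,r3:Add2
c17: CDB Add2=512; issue ADD r2<-Add2 | r0:256,r1:16,r2:Add2,r3:512
c18: - | r0:256,r1:16,r2:Add2,r3:512
c19: - | r0:256,r1:16,r2:Add2,r3:512
c20: CDB Add2=1024 | r0:256,r1:16,r2:1024,r3:512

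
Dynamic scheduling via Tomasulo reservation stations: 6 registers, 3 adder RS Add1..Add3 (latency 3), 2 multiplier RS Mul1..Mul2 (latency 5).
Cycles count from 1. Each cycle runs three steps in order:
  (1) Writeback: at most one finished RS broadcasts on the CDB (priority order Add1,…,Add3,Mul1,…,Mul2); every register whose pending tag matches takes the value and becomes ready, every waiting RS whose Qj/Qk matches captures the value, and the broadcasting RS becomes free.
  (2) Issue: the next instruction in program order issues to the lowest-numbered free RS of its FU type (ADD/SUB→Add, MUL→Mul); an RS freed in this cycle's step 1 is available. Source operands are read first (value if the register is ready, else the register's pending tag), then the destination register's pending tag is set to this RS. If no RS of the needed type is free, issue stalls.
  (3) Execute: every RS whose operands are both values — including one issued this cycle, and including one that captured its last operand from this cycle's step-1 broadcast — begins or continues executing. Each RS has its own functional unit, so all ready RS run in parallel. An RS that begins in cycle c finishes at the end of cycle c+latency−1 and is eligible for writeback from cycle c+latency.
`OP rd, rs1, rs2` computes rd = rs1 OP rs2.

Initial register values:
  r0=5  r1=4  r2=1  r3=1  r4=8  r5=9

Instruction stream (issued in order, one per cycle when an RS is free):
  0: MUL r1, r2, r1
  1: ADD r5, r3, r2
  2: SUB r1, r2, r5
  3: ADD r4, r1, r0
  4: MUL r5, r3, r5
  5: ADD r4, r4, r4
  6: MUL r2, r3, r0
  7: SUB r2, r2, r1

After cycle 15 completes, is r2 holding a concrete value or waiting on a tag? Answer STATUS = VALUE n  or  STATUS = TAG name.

cycle 1: issue MUL r1<-Mul1 // r0:5,r1:Mul1,r2:1,r3:1,r4:8,r5:9
cycle 2: issue ADD r5<-Add1 // r0:5,r1:Mul1,r2:1,r3:1,r4:8,r5:Add1
cycle 3: issue SUB r1<-Add2 // r0:5,r1:Add2,r2:1,r3:1,r4:8,r5:Add1
cycle 4: issue ADD r4<-Add3 // r0:5,r1:Add2,r2:1,r3:1,r4:Add3,r5:Add1
cycle 5: CDB Add1=2; issue MUL r5<-Mul2 // r0:5,r1:Add2,r2:1,r3:1,r4:Add3,r5:Mul2
cycle 6: CDB Mul1=4; issue ADD r4<-Add1 // r0:5,r1:Add2,r2:1,r3:1,r4:Add1,r5:Mul2
cycle 7: issue MUL r2<-Mul1 // r0:5,r1:Add2,r2:Mul1,r3:1,r4:Add1,r5:Mul2
cycle 8: CDB Add2=-1; issue SUB r2<-Add2 // r0:5,r1:-1,r2:Add2,r3:1,r4:Add1,r5:Mul2
cycle 9: - // r0:5,r1:-1,r2:Add2,r3:1,r4:Add1,r5:Mul2
cycle 10: CDB Mul2=2 // r0:5,r1:-1,r2:Add2,r3:1,r4:Add1,r5:2
cycle 11: CDB Add3=4 // r0:5,r1:-1,r2:Add2,r3:1,r4:Add1,r5:2
cycle 12: CDB Mul1=5 // r0:5,r1:-1,r2:Add2,r3:1,r4:Add1,r5:2
cycle 13: - // r0:5,r1:-1,r2:Add2,r3:1,r4:Add1,r5:2
cycle 14: CDB Add1=8 // r0:5,r1:-1,r2:Add2,r3:1,r4:8,r5:2
cycle 15: CDB Add2=6 // r0:5,r1:-1,r2:6,r3:1,r4:8,r5:2

STATUS = VALUE 6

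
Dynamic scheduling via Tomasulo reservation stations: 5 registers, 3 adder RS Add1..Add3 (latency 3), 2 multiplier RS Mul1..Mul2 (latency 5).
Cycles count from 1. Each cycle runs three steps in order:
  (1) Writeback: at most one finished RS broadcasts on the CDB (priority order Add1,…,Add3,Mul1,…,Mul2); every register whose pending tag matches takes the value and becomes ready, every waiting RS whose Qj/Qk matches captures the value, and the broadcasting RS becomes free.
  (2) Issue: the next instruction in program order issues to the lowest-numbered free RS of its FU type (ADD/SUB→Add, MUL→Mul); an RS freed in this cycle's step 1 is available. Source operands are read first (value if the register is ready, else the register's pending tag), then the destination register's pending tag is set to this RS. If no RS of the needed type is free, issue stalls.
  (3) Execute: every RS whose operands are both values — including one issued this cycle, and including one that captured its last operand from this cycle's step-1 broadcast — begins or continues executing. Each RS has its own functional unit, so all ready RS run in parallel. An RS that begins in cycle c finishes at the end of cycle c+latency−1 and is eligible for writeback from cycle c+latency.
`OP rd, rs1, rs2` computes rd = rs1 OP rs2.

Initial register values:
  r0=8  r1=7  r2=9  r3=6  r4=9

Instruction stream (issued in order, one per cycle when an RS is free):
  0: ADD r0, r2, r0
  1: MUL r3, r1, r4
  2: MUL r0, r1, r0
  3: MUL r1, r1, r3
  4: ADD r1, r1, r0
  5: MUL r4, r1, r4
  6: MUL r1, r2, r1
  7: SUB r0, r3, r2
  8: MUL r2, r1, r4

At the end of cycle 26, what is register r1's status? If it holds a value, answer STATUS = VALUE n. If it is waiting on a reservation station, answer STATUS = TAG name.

c1: issue ADD r0<-Add1 | r0:Add1,r1:7,r2:9,r3:6,r4:9
c2: issue MUL r3<-Mul1 | r0:Add1,r1:7,r2:9,r3:Mul1,r4:9
c3: issue MUL r0<-Mul2 | r0:Mul2,r1:7,r2:9,r3:Mul1,r4:9
c4: CDB Add1=17; stall | r0:Mul2,r1:7,r2:9,r3:Mul1,r4:9
c5: stall | r0:Mul2,r1:7,r2:9,r3:Mul1,r4:9
c6: stall | r0:Mul2,r1:7,r2:9,r3:Mul1,r4:9
c7: CDB Mul1=63; issue MUL r1<-Mul1 | r0:Mul2,r1:Mul1,r2:9,r3:63,r4:9
c8: issue ADD r1<-Add1 | r0:Mul2,r1:Add1,r2:9,r3:63,r4:9
c9: CDB Mul2=119; issue MUL r4<-Mul2 | r0:119,r1:Add1,r2:9,r3:63,r4:Mul2
c10: stall | r0:119,r1:Add1,r2:9,r3:63,r4:Mul2
c11: stall | r0:119,r1:Add1,r2:9,r3:63,r4:Mul2
c12: CDB Mul1=441; issue MUL r1<-Mul1 | r0:119,r1:Mul1,r2:9,r3:63,r4:Mul2
c13: issue SUB r0<-Add2 | r0:Add2,r1:Mul1,r2:9,r3:63,r4:Mul2
c14: stall | r0:Add2,r1:Mul1,r2:9,r3:63,r4:Mul2
c15: CDB Add1=560; stall | r0:Add2,r1:Mul1,r2:9,r3:63,r4:Mul2
c16: CDB Add2=54; stall | r0:54,r1:Mul1,r2:9,r3:63,r4:Mul2
c17: stall | r0:54,r1:Mul1,r2:9,r3:63,r4:Mul2
c18: stall | r0:54,r1:Mul1,r2:9,r3:63,r4:Mul2
c19: stall | r0:54,r1:Mul1,r2:9,r3:63,r4:Mul2
c20: CDB Mul1=5040; issue MUL r2<-Mul1 | r0:54,r1:5040,r2:Mul1,r3:63,r4:Mul2
c21: CDB Mul2=5040 | r0:54,r1:5040,r2:Mul1,r3:63,r4:5040
c22: - | r0:54,r1:5040,r2:Mul1,r3:63,r4:5040
c23: - | r0:54,r1:5040,r2:Mul1,r3:63,r4:5040
c24: - | r0:54,r1:5040,r2:Mul1,r3:63,r4:5040
c25: - | r0:54,r1:5040,r2:Mul1,r3:63,r4:5040
c26: CDB Mul1=25401600 | r0:54,r1:5040,r2:25401600,r3:63,r4:5040

STATUS = VALUE 5040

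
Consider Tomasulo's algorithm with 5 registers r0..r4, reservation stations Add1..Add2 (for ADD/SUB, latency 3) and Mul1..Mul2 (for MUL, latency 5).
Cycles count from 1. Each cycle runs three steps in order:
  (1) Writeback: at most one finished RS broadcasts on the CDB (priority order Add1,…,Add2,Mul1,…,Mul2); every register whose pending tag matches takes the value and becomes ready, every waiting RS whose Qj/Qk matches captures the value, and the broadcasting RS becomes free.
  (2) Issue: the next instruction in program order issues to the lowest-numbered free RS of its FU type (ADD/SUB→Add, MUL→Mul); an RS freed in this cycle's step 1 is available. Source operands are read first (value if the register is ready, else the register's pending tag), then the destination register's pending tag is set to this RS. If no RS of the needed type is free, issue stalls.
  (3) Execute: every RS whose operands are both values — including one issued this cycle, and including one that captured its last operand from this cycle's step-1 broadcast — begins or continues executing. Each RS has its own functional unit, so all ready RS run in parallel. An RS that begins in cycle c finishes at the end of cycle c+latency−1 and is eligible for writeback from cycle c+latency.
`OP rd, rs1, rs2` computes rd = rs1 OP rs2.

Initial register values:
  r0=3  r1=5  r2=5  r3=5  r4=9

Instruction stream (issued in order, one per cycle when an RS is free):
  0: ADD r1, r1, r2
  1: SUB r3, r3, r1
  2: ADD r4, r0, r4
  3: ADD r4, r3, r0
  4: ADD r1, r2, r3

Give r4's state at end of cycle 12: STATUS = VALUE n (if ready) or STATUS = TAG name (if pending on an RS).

  c1: issue ADD r1<-Add1  regs: r0:3,r1:Add1,r2:5,r3:5,r4:9
  c2: issue SUB r3<-Add2  regs: r0:3,r1:Add1,r2:5,r3:Add2,r4:9
  c3: stall  regs: r0:3,r1:Add1,r2:5,r3:Add2,r4:9
  c4: CDB Add1=10; issue ADD r4<-Add1  regs: r0:3,r1:10,r2:5,r3:Add2,r4:Add1
  c5: stall  regs: r0:3,r1:10,r2:5,r3:Add2,r4:Add1
  c6: stall  regs: r0:3,r1:10,r2:5,r3:Add2,r4:Add1
  c7: CDB Add1=12; issue ADD r4<-Add1  regs: r0:3,r1:10,r2:5,r3:Add2,r4:Add1
  c8: CDB Add2=-5; issue ADD r1<-Add2  regs: r0:3,r1:Add2,r2:5,r3:-5,r4:Add1
  c9: -  regs: r0:3,r1:Add2,r2:5,r3:-5,r4:Add1
  c10: -  regs: r0:3,r1:Add2,r2:5,r3:-5,r4:Add1
  c11: CDB Add1=-2  regs: r0:3,r1:Add2,r2:5,r3:-5,r4:-2
  c12: CDB Add2=0  regs: r0:3,r1:0,r2:5,r3:-5,r4:-2

STATUS = VALUE -2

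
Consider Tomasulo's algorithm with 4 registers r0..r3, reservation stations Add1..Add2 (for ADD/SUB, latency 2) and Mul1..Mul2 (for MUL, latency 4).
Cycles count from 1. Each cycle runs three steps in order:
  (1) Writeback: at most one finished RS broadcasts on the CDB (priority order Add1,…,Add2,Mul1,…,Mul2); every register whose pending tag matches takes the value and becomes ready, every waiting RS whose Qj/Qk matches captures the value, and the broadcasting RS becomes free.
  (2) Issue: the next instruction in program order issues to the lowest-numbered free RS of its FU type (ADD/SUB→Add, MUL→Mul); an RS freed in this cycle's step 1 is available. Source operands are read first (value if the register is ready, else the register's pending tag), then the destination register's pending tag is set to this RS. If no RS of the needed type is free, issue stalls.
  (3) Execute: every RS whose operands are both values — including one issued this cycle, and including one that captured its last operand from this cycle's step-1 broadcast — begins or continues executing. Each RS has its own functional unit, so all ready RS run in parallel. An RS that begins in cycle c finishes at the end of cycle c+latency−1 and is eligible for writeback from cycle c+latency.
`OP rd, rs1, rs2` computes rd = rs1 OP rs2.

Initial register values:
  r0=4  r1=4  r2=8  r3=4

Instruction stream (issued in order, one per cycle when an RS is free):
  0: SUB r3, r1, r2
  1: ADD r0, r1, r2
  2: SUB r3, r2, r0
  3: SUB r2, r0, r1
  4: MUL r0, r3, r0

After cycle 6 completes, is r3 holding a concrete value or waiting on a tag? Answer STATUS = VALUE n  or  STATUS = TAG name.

STATUS = VALUE -4

c1: issue SUB r3<-Add1 | r0:4,r1:4,r2:8,r3:Add1
c2: issue ADD r0<-Add2 | r0:Add2,r1:4,r2:8,r3:Add1
c3: CDB Add1=-4; issue SUB r3<-Add1 | r0:Add2,r1:4,r2:8,r3:Add1
c4: CDB Add2=12; issue SUB r2<-Add2 | r0:12,r1:4,r2:Add2,r3:Add1
c5: issue MUL r0<-Mul1 | r0:Mul1,r1:4,r2:Add2,r3:Add1
c6: CDB Add1=-4 | r0:Mul1,r1:4,r2:Add2,r3:-4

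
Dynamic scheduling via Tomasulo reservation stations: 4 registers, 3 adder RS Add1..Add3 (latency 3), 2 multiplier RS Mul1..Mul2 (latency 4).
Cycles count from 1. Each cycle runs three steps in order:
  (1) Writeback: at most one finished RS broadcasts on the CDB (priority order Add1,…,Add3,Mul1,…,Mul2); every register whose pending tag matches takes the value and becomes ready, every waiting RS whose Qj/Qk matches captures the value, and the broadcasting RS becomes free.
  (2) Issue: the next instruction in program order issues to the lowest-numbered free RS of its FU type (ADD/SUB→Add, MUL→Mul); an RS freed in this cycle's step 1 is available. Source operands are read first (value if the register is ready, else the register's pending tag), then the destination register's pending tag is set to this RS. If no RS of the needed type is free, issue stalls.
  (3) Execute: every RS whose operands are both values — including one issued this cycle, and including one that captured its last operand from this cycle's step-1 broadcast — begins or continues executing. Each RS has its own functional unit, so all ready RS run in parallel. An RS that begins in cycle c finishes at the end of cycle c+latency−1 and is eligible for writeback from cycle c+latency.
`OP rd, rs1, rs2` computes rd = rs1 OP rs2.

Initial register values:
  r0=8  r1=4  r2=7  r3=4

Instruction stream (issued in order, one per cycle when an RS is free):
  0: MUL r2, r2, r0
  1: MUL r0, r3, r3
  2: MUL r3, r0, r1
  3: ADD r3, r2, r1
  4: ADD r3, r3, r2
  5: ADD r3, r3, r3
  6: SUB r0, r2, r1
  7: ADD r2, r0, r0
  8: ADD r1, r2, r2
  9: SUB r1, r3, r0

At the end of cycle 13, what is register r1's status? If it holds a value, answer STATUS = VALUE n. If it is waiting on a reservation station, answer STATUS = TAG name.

STATUS = TAG Add2

  c1: issue MUL r2<-Mul1  regs: r0:8,r1:4,r2:Mul1,r3:4
  c2: issue MUL r0<-Mul2  regs: r0:Mul2,r1:4,r2:Mul1,r3:4
  c3: stall  regs: r0:Mul2,r1:4,r2:Mul1,r3:4
  c4: stall  regs: r0:Mul2,r1:4,r2:Mul1,r3:4
  c5: CDB Mul1=56; issue MUL r3<-Mul1  regs: r0:Mul2,r1:4,r2:56,r3:Mul1
  c6: CDB Mul2=16; issue ADD r3<-Add1  regs: r0:16,r1:4,r2:56,r3:Add1
  c7: issue ADD r3<-Add2  regs: r0:16,r1:4,r2:56,r3:Add2
  c8: issue ADD r3<-Add3  regs: r0:16,r1:4,r2:56,r3:Add3
  c9: CDB Add1=60; issue SUB r0<-Add1  regs: r0:Add1,r1:4,r2:56,r3:Add3
  c10: CDB Mul1=64; stall  regs: r0:Add1,r1:4,r2:56,r3:Add3
  c11: stall  regs: r0:Add1,r1:4,r2:56,r3:Add3
  c12: CDB Add1=52; issue ADD r2<-Add1  regs: r0:52,r1:4,r2:Add1,r3:Add3
  c13: CDB Add2=116; issue ADD r1<-Add2  regs: r0:52,r1:Add2,r2:Add1,r3:Add3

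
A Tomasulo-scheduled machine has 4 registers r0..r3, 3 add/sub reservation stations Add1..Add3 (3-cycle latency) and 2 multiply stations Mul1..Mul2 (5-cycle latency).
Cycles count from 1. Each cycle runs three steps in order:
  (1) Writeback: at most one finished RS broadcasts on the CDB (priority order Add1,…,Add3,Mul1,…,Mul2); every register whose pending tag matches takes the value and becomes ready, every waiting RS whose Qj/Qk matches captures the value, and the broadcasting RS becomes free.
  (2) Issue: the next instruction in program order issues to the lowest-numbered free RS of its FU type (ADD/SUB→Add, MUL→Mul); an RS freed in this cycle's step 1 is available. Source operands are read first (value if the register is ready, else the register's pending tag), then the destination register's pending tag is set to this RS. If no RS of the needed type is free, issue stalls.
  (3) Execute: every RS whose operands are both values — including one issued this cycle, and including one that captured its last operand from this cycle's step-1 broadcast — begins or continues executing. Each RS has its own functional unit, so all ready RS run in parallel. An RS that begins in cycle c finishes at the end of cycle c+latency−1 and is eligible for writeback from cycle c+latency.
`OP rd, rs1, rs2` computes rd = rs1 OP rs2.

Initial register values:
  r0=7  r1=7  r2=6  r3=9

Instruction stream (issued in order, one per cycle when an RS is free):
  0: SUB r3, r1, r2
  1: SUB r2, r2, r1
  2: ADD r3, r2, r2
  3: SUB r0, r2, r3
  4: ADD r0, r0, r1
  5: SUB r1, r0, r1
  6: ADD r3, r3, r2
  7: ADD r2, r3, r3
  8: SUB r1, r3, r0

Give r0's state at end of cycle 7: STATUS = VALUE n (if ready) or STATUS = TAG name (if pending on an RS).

c1: issue SUB r3<-Add1 | r0:7,r1:7,r2:6,r3:Add1
c2: issue SUB r2<-Add2 | r0:7,r1:7,r2:Add2,r3:Add1
c3: issue ADD r3<-Add3 | r0:7,r1:7,r2:Add2,r3:Add3
c4: CDB Add1=1; issue SUB r0<-Add1 | r0:Add1,r1:7,r2:Add2,r3:Add3
c5: CDB Add2=-1; issue ADD r0<-Add2 | r0:Add2,r1:7,r2:-1,r3:Add3
c6: stall | r0:Add2,r1:7,r2:-1,r3:Add3
c7: stall | r0:Add2,r1:7,r2:-1,r3:Add3

STATUS = TAG Add2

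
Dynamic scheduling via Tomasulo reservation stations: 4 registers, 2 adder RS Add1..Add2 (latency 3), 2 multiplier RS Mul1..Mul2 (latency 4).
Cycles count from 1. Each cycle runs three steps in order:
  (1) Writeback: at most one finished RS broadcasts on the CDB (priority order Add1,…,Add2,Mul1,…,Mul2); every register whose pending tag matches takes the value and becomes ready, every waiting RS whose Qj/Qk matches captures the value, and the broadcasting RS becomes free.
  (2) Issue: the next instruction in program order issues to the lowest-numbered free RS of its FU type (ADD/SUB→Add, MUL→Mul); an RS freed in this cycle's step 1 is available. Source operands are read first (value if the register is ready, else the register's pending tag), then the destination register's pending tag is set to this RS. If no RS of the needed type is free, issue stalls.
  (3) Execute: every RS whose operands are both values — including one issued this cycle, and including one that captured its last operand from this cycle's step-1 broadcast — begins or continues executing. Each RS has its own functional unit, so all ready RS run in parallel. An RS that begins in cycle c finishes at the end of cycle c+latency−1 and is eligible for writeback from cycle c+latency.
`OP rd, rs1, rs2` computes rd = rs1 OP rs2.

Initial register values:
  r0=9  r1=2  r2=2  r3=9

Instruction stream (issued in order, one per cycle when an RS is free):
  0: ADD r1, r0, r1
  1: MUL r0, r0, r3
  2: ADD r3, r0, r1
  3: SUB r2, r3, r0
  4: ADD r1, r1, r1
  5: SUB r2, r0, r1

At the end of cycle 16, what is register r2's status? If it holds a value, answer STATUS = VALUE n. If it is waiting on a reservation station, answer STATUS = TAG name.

STATUS = VALUE 59

c1: issue ADD r1<-Add1 | r0:9,r1:Add1,r2:2,r3:9
c2: issue MUL r0<-Mul1 | r0:Mul1,r1:Add1,r2:2,r3:9
c3: issue ADD r3<-Add2 | r0:Mul1,r1:Add1,r2:2,r3:Add2
c4: CDB Add1=11; issue SUB r2<-Add1 | r0:Mul1,r1:11,r2:Add1,r3:Add2
c5: stall | r0:Mul1,r1:11,r2:Add1,r3:Add2
c6: CDB Mul1=81; stall | r0:81,r1:11,r2:Add1,r3:Add2
c7: stall | r0:81,r1:11,r2:Add1,r3:Add2
c8: stall | r0:81,r1:11,r2:Add1,r3:Add2
c9: CDB Add2=92; issue ADD r1<-Add2 | r0:81,r1:Add2,r2:Add1,r3:92
c10: stall | r0:81,r1:Add2,r2:Add1,r3:92
c11: stall | r0:81,r1:Add2,r2:Add1,r3:92
c12: CDB Add1=11; issue SUB r2<-Add1 | r0:81,r1:Add2,r2:Add1,r3:92
c13: CDB Add2=22 | r0:81,r1:22,r2:Add1,r3:92
c14: - | r0:81,r1:22,r2:Add1,r3:92
c15: - | r0:81,r1:22,r2:Add1,r3:92
c16: CDB Add1=59 | r0:81,r1:22,r2:59,r3:92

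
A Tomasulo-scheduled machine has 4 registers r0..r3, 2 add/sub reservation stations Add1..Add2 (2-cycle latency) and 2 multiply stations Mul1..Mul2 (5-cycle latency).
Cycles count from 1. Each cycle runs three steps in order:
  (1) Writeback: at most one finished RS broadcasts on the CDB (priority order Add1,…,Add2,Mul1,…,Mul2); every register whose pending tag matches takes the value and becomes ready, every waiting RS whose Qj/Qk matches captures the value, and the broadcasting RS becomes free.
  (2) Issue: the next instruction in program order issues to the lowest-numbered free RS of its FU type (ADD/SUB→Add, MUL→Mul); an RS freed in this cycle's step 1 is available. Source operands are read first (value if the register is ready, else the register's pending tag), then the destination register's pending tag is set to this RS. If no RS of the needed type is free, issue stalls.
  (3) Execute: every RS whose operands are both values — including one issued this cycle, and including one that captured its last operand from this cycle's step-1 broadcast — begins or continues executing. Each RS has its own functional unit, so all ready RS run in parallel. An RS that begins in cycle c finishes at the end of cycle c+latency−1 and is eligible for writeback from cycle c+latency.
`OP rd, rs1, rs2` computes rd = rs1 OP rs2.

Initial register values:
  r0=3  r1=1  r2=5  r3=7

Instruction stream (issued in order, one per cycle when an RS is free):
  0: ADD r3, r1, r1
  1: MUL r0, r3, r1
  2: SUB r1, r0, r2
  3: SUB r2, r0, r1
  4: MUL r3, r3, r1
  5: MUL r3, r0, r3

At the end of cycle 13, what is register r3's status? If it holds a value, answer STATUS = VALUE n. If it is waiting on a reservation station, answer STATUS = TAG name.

  c1: issue ADD r3<-Add1  regs: r0:3,r1:1,r2:5,r3:Add1
  c2: issue MUL r0<-Mul1  regs: r0:Mul1,r1:1,r2:5,r3:Add1
  c3: CDB Add1=2; issue SUB r1<-Add1  regs: r0:Mul1,r1:Add1,r2:5,r3:2
  c4: issue SUB r2<-Add2  regs: r0:Mul1,r1:Add1,r2:Add2,r3:2
  c5: issue MUL r3<-Mul2  regs: r0:Mul1,r1:Add1,r2:Add2,r3:Mul2
  c6: stall  regs: r0:Mul1,r1:Add1,r2:Add2,r3:Mul2
  c7: stall  regs: r0:Mul1,r1:Add1,r2:Add2,r3:Mul2
  c8: CDB Mul1=2; issue MUL r3<-Mul1  regs: r0:2,r1:Add1,r2:Add2,r3:Mul1
  c9: -  regs: r0:2,r1:Add1,r2:Add2,r3:Mul1
  c10: CDB Add1=-3  regs: r0:2,r1:-3,r2:Add2,r3:Mul1
  c11: -  regs: r0:2,r1:-3,r2:Add2,r3:Mul1
  c12: CDB Add2=5  regs: r0:2,r1:-3,r2:5,r3:Mul1
  c13: -  regs: r0:2,r1:-3,r2:5,r3:Mul1

STATUS = TAG Mul1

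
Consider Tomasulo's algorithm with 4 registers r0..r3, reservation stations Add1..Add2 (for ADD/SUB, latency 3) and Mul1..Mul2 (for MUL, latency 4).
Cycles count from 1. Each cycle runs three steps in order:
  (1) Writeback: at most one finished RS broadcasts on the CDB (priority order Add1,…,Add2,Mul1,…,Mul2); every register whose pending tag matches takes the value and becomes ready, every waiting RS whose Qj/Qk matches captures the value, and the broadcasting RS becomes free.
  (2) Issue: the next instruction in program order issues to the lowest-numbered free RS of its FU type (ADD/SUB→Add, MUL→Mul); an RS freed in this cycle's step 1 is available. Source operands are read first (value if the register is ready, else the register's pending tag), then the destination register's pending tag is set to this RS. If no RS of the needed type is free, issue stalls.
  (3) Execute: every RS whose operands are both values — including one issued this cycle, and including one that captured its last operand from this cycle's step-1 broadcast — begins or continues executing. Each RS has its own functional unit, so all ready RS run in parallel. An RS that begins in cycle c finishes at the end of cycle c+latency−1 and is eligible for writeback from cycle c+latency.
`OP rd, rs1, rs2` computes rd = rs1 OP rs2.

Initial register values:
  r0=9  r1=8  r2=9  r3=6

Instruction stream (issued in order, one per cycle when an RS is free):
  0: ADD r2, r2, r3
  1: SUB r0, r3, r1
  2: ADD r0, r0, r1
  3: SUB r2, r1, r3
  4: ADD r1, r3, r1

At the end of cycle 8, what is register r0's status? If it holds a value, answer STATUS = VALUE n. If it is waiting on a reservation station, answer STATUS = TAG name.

  c1: issue ADD r2<-Add1  regs: r0:9,r1:8,r2:Add1,r3:6
  c2: issue SUB r0<-Add2  regs: r0:Add2,r1:8,r2:Add1,r3:6
  c3: stall  regs: r0:Add2,r1:8,r2:Add1,r3:6
  c4: CDB Add1=15; issue ADD r0<-Add1  regs: r0:Add1,r1:8,r2:15,r3:6
  c5: CDB Add2=-2; issue SUB r2<-Add2  regs: r0:Add1,r1:8,r2:Add2,r3:6
  c6: stall  regs: r0:Add1,r1:8,r2:Add2,r3:6
  c7: stall  regs: r0:Add1,r1:8,r2:Add2,r3:6
  c8: CDB Add1=6; issue ADD r1<-Add1  regs: r0:6,r1:Add1,r2:Add2,r3:6

STATUS = VALUE 6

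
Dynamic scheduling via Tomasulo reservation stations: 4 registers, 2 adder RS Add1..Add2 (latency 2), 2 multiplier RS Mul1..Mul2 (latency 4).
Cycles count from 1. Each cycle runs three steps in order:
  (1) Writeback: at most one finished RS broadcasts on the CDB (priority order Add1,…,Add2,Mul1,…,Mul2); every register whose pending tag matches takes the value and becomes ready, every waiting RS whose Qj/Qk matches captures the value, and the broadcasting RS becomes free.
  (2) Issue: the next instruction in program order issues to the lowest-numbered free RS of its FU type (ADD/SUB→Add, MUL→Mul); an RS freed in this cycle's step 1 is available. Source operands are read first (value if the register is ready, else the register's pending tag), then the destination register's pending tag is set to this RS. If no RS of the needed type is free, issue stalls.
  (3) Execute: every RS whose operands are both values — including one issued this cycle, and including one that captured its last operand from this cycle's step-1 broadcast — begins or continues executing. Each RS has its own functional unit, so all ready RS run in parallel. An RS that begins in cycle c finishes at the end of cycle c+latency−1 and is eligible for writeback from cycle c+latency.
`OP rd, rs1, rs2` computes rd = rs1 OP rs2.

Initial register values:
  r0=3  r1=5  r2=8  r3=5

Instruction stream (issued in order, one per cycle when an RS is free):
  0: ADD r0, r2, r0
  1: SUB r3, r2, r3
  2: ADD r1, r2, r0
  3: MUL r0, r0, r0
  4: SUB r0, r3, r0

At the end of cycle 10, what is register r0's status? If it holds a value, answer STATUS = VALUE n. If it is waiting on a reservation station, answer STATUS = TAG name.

  c1: issue ADD r0<-Add1  regs: r0:Add1,r1:5,r2:8,r3:5
  c2: issue SUB r3<-Add2  regs: r0:Add1,r1:5,r2:8,r3:Add2
  c3: CDB Add1=11; issue ADD r1<-Add1  regs: r0:11,r1:Add1,r2:8,r3:Add2
  c4: CDB Add2=3; issue MUL r0<-Mul1  regs: r0:Mul1,r1:Add1,r2:8,r3:3
  c5: CDB Add1=19; issue SUB r0<-Add1  regs: r0:Add1,r1:19,r2:8,r3:3
  c6: -  regs: r0:Add1,r1:19,r2:8,r3:3
  c7: -  regs: r0:Add1,r1:19,r2:8,r3:3
  c8: CDB Mul1=121  regs: r0:Add1,r1:19,r2:8,r3:3
  c9: -  regs: r0:Add1,r1:19,r2:8,r3:3
  c10: CDB Add1=-118  regs: r0:-118,r1:19,r2:8,r3:3

STATUS = VALUE -118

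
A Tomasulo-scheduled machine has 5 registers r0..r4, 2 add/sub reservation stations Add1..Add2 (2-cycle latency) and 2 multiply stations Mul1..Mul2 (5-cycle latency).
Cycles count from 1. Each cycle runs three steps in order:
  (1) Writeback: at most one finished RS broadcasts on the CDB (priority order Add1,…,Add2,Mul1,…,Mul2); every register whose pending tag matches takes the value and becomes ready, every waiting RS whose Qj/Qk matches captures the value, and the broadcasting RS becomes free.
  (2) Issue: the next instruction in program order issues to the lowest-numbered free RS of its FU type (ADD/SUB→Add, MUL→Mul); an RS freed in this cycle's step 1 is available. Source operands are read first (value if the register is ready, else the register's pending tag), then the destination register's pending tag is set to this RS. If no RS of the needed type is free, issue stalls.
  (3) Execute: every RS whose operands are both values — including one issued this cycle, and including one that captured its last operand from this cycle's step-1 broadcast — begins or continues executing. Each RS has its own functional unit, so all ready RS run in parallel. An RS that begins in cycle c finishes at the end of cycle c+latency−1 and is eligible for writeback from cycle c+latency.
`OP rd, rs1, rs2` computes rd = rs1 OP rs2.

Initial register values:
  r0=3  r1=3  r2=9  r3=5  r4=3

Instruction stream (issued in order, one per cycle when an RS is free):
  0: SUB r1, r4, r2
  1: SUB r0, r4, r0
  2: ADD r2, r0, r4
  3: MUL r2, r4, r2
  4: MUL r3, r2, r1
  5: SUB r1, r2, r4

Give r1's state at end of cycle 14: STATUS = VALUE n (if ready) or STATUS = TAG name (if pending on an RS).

  c1: issue SUB r1<-Add1  regs: r0:3,r1:Add1,r2:9,r3:5,r4:3
  c2: issue SUB r0<-Add2  regs: r0:Add2,r1:Add1,r2:9,r3:5,r4:3
  c3: CDB Add1=-6; issue ADD r2<-Add1  regs: r0:Add2,r1:-6,r2:Add1,r3:5,r4:3
  c4: CDB Add2=0; issue MUL r2<-Mul1  regs: r0:0,r1:-6,r2:Mul1,r3:5,r4:3
  c5: issue MUL r3<-Mul2  regs: r0:0,r1:-6,r2:Mul1,r3:Mul2,r4:3
  c6: CDB Add1=3; issue SUB r1<-Add1  regs: r0:0,r1:Add1,r2:Mul1,r3:Mul2,r4:3
  c7: -  regs: r0:0,r1:Add1,r2:Mul1,r3:Mul2,r4:3
  c8: -  regs: r0:0,r1:Add1,r2:Mul1,r3:Mul2,r4:3
  c9: -  regs: r0:0,r1:Add1,r2:Mul1,r3:Mul2,r4:3
  c10: -  regs: r0:0,r1:Add1,r2:Mul1,r3:Mul2,r4:3
  c11: CDB Mul1=9  regs: r0:0,r1:Add1,r2:9,r3:Mul2,r4:3
  c12: -  regs: r0:0,r1:Add1,r2:9,r3:Mul2,r4:3
  c13: CDB Add1=6  regs: r0:0,r1:6,r2:9,r3:Mul2,r4:3
  c14: -  regs: r0:0,r1:6,r2:9,r3:Mul2,r4:3

STATUS = VALUE 6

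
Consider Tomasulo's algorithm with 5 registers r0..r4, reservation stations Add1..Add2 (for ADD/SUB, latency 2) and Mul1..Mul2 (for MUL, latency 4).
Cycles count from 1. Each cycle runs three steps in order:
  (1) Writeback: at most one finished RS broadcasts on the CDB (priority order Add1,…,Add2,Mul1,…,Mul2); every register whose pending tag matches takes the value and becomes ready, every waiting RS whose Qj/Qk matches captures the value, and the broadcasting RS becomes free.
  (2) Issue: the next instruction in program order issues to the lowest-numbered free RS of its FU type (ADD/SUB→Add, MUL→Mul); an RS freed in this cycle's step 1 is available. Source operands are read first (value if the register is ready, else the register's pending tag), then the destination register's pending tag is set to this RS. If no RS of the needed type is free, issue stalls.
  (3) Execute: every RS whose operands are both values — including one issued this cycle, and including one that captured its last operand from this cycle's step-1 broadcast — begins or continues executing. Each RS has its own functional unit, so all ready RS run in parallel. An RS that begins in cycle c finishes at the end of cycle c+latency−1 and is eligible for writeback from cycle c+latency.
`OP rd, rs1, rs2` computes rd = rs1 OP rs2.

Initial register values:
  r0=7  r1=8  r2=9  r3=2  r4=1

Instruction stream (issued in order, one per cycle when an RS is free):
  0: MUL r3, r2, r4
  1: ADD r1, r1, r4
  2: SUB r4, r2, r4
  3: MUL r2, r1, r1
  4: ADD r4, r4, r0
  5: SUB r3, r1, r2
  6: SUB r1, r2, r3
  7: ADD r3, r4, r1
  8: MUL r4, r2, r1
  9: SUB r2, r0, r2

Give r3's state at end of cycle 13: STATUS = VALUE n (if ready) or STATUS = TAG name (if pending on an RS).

  c1: issue MUL r3<-Mul1  regs: r0:7,r1:8,r2:9,r3:Mul1,r4:1
  c2: issue ADD r1<-Add1  regs: r0:7,r1:Add1,r2:9,r3:Mul1,r4:1
  c3: issue SUB r4<-Add2  regs: r0:7,r1:Add1,r2:9,r3:Mul1,r4:Add2
  c4: CDB Add1=9; issue MUL r2<-Mul2  regs: r0:7,r1:9,r2:Mul2,r3:Mul1,r4:Add2
  c5: CDB Add2=8; issue ADD r4<-Add1  regs: r0:7,r1:9,r2:Mul2,r3:Mul1,r4:Add1
  c6: CDB Mul1=9; issue SUB r3<-Add2  regs: r0:7,r1:9,r2:Mul2,r3:Add2,r4:Add1
  c7: CDB Add1=15; issue SUB r1<-Add1  regs: r0:7,r1:Add1,r2:Mul2,r3:Add2,r4:15
  c8: CDB Mul2=81; stall  regs: r0:7,r1:Add1,r2:81,r3:Add2,r4:15
  c9: stall  regs: r0:7,r1:Add1,r2:81,r3:Add2,r4:15
  c10: CDB Add2=-72; issue ADD r3<-Add2  regs: r0:7,r1:Add1,r2:81,r3:Add2,r4:15
  c11: issue MUL r4<-Mul1  regs: r0:7,r1:Add1,r2:81,r3:Add2,r4:Mul1
  c12: CDB Add1=153; issue SUB r2<-Add1  regs: r0:7,r1:153,r2:Add1,r3:Add2,r4:Mul1
  c13: -  regs: r0:7,r1:153,r2:Add1,r3:Add2,r4:Mul1

STATUS = TAG Add2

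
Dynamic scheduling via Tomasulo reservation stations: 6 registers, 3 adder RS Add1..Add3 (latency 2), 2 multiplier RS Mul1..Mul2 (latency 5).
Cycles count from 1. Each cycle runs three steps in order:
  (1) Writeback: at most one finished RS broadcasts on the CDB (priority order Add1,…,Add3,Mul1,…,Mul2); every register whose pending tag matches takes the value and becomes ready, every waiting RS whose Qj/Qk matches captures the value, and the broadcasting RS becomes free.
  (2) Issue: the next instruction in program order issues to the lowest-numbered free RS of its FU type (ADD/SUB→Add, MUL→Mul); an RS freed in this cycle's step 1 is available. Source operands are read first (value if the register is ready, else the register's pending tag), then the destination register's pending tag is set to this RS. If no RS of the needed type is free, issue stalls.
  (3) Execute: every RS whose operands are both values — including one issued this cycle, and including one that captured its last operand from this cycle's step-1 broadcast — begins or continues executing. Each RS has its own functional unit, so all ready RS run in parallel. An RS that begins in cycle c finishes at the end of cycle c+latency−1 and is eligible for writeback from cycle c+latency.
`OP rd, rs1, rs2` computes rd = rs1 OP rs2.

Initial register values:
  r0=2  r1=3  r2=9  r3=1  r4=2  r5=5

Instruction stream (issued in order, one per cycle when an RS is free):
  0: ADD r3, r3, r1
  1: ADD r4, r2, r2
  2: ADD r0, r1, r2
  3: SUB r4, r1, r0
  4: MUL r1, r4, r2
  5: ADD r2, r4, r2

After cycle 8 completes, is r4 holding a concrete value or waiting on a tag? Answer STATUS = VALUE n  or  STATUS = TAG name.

STATUS = VALUE -9

cycle 1: issue ADD r3<-Add1 // r0:2,r1:3,r2:9,r3:Add1,r4:2,r5:5
cycle 2: issue ADD r4<-Add2 // r0:2,r1:3,r2:9,r3:Add1,r4:Add2,r5:5
cycle 3: CDB Add1=4; issue ADD r0<-Add1 // r0:Add1,r1:3,r2:9,r3:4,r4:Add2,r5:5
cycle 4: CDB Add2=18; issue SUB r4<-Add2 // r0:Add1,r1:3,r2:9,r3:4,r4:Add2,r5:5
cycle 5: CDB Add1=12; issue MUL r1<-Mul1 // r0:12,r1:Mul1,r2:9,r3:4,r4:Add2,r5:5
cycle 6: issue ADD r2<-Add1 // r0:12,r1:Mul1,r2:Add1,r3:4,r4:Add2,r5:5
cycle 7: CDB Add2=-9 // r0:12,r1:Mul1,r2:Add1,r3:4,r4:-9,r5:5
cycle 8: - // r0:12,r1:Mul1,r2:Add1,r3:4,r4:-9,r5:5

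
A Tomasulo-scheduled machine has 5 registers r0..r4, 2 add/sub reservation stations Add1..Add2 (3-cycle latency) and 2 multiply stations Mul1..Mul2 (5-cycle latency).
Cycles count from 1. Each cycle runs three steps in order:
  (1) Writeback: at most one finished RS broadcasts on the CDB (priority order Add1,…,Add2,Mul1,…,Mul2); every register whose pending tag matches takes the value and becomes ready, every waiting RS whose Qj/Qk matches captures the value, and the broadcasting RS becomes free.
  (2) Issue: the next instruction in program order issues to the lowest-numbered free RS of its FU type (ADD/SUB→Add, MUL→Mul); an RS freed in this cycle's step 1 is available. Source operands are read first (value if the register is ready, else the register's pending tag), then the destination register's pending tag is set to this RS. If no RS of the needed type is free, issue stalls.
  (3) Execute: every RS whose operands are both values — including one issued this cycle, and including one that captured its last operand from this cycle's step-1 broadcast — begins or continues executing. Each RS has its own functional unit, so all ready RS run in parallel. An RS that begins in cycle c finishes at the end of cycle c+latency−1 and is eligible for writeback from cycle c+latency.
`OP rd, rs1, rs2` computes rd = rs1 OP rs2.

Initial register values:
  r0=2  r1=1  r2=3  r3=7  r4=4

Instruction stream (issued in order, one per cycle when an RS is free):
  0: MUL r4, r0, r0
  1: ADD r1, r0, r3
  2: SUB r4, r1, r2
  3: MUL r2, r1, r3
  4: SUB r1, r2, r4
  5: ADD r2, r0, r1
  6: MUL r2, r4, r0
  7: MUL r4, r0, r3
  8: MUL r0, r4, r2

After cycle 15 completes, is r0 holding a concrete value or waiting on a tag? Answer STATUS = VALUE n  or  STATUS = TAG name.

STATUS = TAG Mul1

c1: issue MUL r4<-Mul1 | r0:2,r1:1,r2:3,r3:7,r4:Mul1
c2: issue ADD r1<-Add1 | r0:2,r1:Add1,r2:3,r3:7,r4:Mul1
c3: issue SUB r4<-Add2 | r0:2,r1:Add1,r2:3,r3:7,r4:Add2
c4: issue MUL r2<-Mul2 | r0:2,r1:Add1,r2:Mul2,r3:7,r4:Add2
c5: CDB Add1=9; issue SUB r1<-Add1 | r0:2,r1:Add1,r2:Mul2,r3:7,r4:Add2
c6: CDB Mul1=4; stall | r0:2,r1:Add1,r2:Mul2,r3:7,r4:Add2
c7: stall | r0:2,r1:Add1,r2:Mul2,r3:7,r4:Add2
c8: CDB Add2=6; issue ADD r2<-Add2 | r0:2,r1:Add1,r2:Add2,r3:7,r4:6
c9: issue MUL r2<-Mul1 | r0:2,r1:Add1,r2:Mul1,r3:7,r4:6
c10: CDB Mul2=63; issue MUL r4<-Mul2 | r0:2,r1:Add1,r2:Mul1,r3:7,r4:Mul2
c11: stall | r0:2,r1:Add1,r2:Mul1,r3:7,r4:Mul2
c12: stall | r0:2,r1:Add1,r2:Mul1,r3:7,r4:Mul2
c13: CDB Add1=57; stall | r0:2,r1:57,r2:Mul1,r3:7,r4:Mul2
c14: CDB Mul1=12; issue MUL r0<-Mul1 | r0:Mul1,r1:57,r2:12,r3:7,r4:Mul2
c15: CDB Mul2=14 | r0:Mul1,r1:57,r2:12,r3:7,r4:14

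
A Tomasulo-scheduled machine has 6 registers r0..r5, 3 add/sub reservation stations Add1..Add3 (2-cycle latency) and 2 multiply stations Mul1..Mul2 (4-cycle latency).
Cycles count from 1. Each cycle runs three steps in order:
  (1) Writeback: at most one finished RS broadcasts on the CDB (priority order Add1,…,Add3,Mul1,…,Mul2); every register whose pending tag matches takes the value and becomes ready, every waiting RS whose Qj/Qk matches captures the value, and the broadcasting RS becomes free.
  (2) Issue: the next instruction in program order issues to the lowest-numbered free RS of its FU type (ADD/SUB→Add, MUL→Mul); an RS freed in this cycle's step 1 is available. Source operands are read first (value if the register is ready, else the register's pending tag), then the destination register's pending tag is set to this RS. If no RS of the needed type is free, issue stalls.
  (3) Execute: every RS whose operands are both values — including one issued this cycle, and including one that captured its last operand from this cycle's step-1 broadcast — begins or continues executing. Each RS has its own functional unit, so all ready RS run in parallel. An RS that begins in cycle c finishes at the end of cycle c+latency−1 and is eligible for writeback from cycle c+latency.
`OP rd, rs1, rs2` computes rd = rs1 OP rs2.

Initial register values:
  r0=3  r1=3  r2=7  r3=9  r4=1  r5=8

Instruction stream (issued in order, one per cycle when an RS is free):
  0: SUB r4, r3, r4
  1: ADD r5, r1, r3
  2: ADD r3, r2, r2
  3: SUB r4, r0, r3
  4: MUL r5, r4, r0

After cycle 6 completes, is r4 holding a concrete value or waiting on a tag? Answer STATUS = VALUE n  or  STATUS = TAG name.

STATUS = TAG Add2

c1: issue SUB r4<-Add1 | r0:3,r1:3,r2:7,r3:9,r4:Add1,r5:8
c2: issue ADD r5<-Add2 | r0:3,r1:3,r2:7,r3:9,r4:Add1,r5:Add2
c3: CDB Add1=8; issue ADD r3<-Add1 | r0:3,r1:3,r2:7,r3:Add1,r4:8,r5:Add2
c4: CDB Add2=12; issue SUB r4<-Add2 | r0:3,r1:3,r2:7,r3:Add1,r4:Add2,r5:12
c5: CDB Add1=14; issue MUL r5<-Mul1 | r0:3,r1:3,r2:7,r3:14,r4:Add2,r5:Mul1
c6: - | r0:3,r1:3,r2:7,r3:14,r4:Add2,r5:Mul1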